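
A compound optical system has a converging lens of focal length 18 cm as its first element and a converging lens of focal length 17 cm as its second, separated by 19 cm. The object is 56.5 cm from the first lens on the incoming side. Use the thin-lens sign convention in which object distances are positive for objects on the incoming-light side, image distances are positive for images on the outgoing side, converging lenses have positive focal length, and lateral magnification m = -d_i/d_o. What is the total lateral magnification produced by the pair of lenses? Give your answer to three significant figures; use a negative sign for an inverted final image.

-0.326

First lens: d_i1 = 1/(1/18 - 1/56.5) = 26.416 cm.
m_1 = -(26.416)/56.5 = -0.4675.
Since 26.416 cm > 19 cm, the first image lies past the second lens and serves as a virtual object: d_o2 = L - d_i1 = -7.416 cm.
Second lens: d_i2 = 1/(1/17 - 1/(-7.416)) = 5.163 cm.
m_2 = -(5.163)/(-7.416) = 0.6963.
The system's lateral magnification is m_1 m_2 = (-0.4675)(0.6963) = -0.3255.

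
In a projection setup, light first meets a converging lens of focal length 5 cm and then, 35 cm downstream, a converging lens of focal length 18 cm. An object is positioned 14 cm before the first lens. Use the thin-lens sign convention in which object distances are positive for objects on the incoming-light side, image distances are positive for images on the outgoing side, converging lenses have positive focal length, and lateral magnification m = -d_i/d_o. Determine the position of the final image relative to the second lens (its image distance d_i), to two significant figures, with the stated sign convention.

53 cm

Lens 1: 1/d_i1 = 1/f_1 - 1/d_o1 = 1/5 - 1/14 = 0.12857 cm^-1, so d_i1 = 7.778 cm.
Object distance for lens 2: d_o2 = 35 - 7.778 = 27.222 cm.
Lens 2: 1/d_i2 = 1/f_2 - 1/d_o2 = 1/18 - 1/(27.222) = 0.01882 cm^-1, so d_i2 = 53.133 cm.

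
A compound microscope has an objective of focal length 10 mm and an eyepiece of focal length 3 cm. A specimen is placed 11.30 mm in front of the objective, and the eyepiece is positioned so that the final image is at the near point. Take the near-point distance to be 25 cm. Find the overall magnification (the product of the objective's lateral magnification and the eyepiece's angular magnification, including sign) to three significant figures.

-71.8

Convert to cm: f_obj = 10 mm = 1 cm; d_o = 11.30 mm = 1.13 cm.
Objective: 1/d_i = 1/f_obj - 1/d_o = 1/1 - 1/1.13 = 0.11504 cm^-1, so d_i = 8.692 cm.
m_obj = -d_i/d_o = -8.692/1.13 = -7.692.
Eyepiece angular magnification (image at near point): M_eye = 1 + D/f_e = 1 + 25/3 = 9.333.
Overall M = m_obj x M_eye = (-7.692)(9.333) = -71.79.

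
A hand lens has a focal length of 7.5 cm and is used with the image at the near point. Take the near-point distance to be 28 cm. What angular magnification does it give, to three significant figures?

M = 1 + D/f = 1 + 28/7.5 = 4.733.

4.73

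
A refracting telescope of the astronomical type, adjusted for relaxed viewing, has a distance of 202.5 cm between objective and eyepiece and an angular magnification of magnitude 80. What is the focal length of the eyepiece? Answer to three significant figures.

In normal adjustment the tube length equals f_obj + f_eye and |M| = f_obj/f_eye.
So f_obj = 80 f_eye and 80 f_eye + f_eye = 202.5 cm, giving f_eye = 202.5/81 = 2.500 cm and f_obj = 200.000 cm.

2.50 cm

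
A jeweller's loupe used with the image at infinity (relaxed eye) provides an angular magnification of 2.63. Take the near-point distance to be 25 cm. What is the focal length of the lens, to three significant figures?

9.51 cm

For the image at infinity, M = D/f.
f = D/M = 25/2.63 = 9.506 cm.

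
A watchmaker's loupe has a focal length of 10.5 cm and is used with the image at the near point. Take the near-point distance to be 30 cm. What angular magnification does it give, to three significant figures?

M = 1 + D/f = 1 + 30/10.5 = 3.857.

3.86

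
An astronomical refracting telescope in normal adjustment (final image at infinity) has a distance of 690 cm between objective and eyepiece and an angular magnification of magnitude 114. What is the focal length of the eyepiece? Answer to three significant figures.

In normal adjustment the tube length equals f_obj + f_eye and |M| = f_obj/f_eye.
So f_obj = 114 f_eye and 114 f_eye + f_eye = 690 cm, giving f_eye = 690/115 = 6.000 cm and f_obj = 684.000 cm.

6.00 cm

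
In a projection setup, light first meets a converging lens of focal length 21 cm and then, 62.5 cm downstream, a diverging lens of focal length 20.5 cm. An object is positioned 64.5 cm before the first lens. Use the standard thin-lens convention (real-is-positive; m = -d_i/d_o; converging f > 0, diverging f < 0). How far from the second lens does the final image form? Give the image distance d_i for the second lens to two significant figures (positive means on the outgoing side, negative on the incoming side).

Applying the thin-lens equation to the first lens, 1/21 = 1/64.5 + 1/d_i1, which gives d_i1 = 31.138 cm.
That image sits 31.362 cm in front of the second lens, so d_o2 = 31.362 cm.
Applying the thin-lens equation again with f_2 = -20.5 cm and d_o2 = 31.362 cm gives d_i2 = -12.397 cm.

-12 cm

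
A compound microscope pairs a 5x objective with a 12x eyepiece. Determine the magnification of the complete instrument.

60

The overall magnification of a compound microscope is the product of the objective and eyepiece magnifications:
M = M_obj x M_eye = 5 x 12 = 60.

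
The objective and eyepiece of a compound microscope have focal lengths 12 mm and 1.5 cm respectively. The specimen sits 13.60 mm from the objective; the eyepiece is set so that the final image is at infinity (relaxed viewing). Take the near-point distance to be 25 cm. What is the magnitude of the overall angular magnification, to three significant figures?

125

Convert to cm: f_obj = 12 mm = 1.2 cm; d_o = 13.60 mm = 1.36 cm.
Objective: 1/d_i = 1/f_obj - 1/d_o = 1/1.2 - 1/1.36 = 0.09804 cm^-1, so d_i = 10.200 cm.
m_obj = -d_i/d_o = -10.200/1.36 = -7.500.
Eyepiece angular magnification (image at infinity): M_eye = D/f_e = 25/1.5 = 16.667.
Overall M = m_obj x M_eye = (-7.500)(16.667) = -125.00.
|M| = 125.00.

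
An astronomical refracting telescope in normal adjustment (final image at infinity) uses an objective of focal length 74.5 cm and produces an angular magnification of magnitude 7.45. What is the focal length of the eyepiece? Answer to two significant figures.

10 cm

|M| = f_obj/f_eye, so f_eye = f_obj/|M| = 74.5/7.45 = 10.000 cm.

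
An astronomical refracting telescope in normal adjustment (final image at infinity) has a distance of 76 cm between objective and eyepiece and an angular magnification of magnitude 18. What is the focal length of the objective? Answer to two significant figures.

72 cm

In normal adjustment the tube length equals f_obj + f_eye and |M| = f_obj/f_eye.
So f_obj = 18 f_eye and 18 f_eye + f_eye = 76 cm, giving f_eye = 76/19 = 4.000 cm and f_obj = 72.000 cm.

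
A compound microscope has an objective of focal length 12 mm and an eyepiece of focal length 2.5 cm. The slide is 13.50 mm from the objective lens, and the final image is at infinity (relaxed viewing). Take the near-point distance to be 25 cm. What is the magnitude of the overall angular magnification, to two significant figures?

Convert to cm: f_obj = 12 mm = 1.2 cm; d_o = 13.50 mm = 1.35 cm.
Objective: 1/d_i = 1/f_obj - 1/d_o = 1/1.2 - 1/1.35 = 0.09259 cm^-1, so d_i = 10.800 cm.
m_obj = -d_i/d_o = -10.800/1.35 = -8.000.
Eyepiece angular magnification (image at infinity): M_eye = D/f_e = 25/2.5 = 10.000.
Overall M = m_obj x M_eye = (-8.000)(10.000) = -80.00.
|M| = 80.00.

80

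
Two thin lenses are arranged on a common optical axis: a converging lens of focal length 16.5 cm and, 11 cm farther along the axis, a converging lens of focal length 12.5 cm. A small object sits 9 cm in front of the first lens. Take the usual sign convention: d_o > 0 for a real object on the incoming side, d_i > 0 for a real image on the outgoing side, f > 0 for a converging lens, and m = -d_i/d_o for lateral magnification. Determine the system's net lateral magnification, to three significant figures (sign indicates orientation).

-1.50

Applying the thin-lens equation to the first lens, 1/16.5 = 1/9 + 1/d_i1, which gives d_i1 = -19.800 cm.
Its lateral magnification is m_1 = -d_i1/d_o1 = -(-19.800)/9 = 2.2000.
The intermediate image is virtual, 19.800 cm to the left of lens 1, so d_o2 = L - d_i1 = 11 - (-19.800) = 30.800 cm.
Applying the thin-lens equation again with f_2 = 12.5 cm and d_o2 = 30.800 cm gives d_i2 = 21.038 cm.
m_2 = -(21.038)/(30.800) = -0.6831.
Overall magnification: m = m_1 m_2 = -1.5027.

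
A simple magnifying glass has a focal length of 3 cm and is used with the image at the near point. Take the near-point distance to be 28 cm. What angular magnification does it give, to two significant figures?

M = 1 + D/f = 1 + 28/3 = 10.333.

10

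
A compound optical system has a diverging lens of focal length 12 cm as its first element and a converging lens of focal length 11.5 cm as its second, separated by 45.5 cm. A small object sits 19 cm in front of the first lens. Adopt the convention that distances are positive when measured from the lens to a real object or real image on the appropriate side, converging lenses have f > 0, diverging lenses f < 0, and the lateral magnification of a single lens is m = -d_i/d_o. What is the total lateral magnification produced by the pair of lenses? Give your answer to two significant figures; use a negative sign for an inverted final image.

-0.11

Applying the thin-lens equation to the first lens, 1/(-12) = 1/19 + 1/d_i1, which gives d_i1 = -7.355 cm.
Its lateral magnification is m_1 = -d_i1/d_o1 = -(-7.355)/19 = 0.3871.
With d_i1 < 0 the first image is virtual and lies on the object side; the object distance for lens 2 is d_o2 = 45.5 - (-7.355) = 52.855 cm.
Applying the thin-lens equation again with f_2 = 11.5 cm and d_o2 = 52.855 cm gives d_i2 = 14.698 cm.
m_2 = -(14.698)/(52.855) = -0.2781.
The system's lateral magnification is m_1 m_2 = (0.3871)(-0.2781) = -0.1076.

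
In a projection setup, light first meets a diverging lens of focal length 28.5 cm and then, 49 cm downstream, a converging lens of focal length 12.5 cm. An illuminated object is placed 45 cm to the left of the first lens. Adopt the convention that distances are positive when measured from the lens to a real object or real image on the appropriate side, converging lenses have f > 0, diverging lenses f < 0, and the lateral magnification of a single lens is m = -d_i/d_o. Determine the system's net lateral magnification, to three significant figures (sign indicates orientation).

-0.0898

First lens: d_i1 = 1/(1/(-28.5) - 1/45) = -17.449 cm.
m_1 = -(-17.449)/45 = 0.3878.
The intermediate image is virtual, 17.449 cm to the left of lens 1, so d_o2 = L - d_i1 = 49 - (-17.449) = 66.449 cm.
Second lens: d_i2 = 1/(1/12.5 - 1/(66.449)) = 15.396 cm.
m_2 = -(15.396)/(66.449) = -0.2317.
The system's lateral magnification is m_1 m_2 = (0.3878)(-0.2317) = -0.0898.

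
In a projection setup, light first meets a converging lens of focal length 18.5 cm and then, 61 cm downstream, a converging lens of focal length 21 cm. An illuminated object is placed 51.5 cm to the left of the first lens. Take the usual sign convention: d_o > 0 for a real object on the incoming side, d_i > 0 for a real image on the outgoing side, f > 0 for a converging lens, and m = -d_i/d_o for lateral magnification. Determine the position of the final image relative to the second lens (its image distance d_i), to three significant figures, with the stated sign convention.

60.6 cm

Applying the thin-lens equation to the first lens, 1/18.5 = 1/51.5 + 1/d_i1, which gives d_i1 = 28.871 cm.
The intermediate image is 28.871 cm to the right of lens 1, so d_o2 = L - d_i1 = 61 - 28.871 = 32.129 cm.
Applying the thin-lens equation again with f_2 = 21 cm and d_o2 = 32.129 cm gives d_i2 = 60.627 cm.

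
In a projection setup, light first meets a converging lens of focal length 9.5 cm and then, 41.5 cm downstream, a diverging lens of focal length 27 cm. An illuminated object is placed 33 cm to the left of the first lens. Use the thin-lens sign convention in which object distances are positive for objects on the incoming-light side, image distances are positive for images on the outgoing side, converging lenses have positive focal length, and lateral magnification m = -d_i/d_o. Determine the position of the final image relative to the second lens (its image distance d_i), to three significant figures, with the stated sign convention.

-13.8 cm

Applying the thin-lens equation to the first lens, 1/9.5 = 1/33 + 1/d_i1, which gives d_i1 = 13.340 cm.
Object distance for lens 2: d_o2 = 41.5 - 13.340 = 28.160 cm.
Applying the thin-lens equation again with f_2 = -27 cm and d_o2 = 28.160 cm gives d_i2 = -13.784 cm.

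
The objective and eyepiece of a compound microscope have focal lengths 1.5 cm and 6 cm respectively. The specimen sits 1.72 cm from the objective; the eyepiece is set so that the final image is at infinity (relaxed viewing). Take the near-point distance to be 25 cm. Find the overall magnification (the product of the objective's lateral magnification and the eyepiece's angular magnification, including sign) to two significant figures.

-28

Objective: 1/d_i = 1/f_obj - 1/d_o = 1/1.5 - 1/1.72 = 0.08527 cm^-1, so d_i = 11.727 cm.
m_obj = -d_i/d_o = -11.727/1.72 = -6.818.
Eyepiece angular magnification (image at infinity): M_eye = D/f_e = 25/6 = 4.167.
Overall M = m_obj x M_eye = (-6.818)(4.167) = -28.41.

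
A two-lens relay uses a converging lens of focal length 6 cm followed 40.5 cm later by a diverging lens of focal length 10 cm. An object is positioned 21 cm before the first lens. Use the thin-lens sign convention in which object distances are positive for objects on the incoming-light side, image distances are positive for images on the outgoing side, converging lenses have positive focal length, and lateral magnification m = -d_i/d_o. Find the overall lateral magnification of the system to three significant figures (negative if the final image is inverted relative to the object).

-0.0950

First lens: d_i1 = 1/(1/6 - 1/21) = 8.400 cm.
m_1 = -(8.400)/21 = -0.4000.
The intermediate image is 8.400 cm to the right of lens 1, so d_o2 = L - d_i1 = 40.5 - 8.400 = 32.100 cm.
Second lens: d_i2 = 1/(1/(-10) - 1/(32.100)) = -7.625 cm.
m_2 = -(-7.625)/(32.100) = 0.2375.
The system's lateral magnification is m_1 m_2 = (-0.4000)(0.2375) = -0.0950.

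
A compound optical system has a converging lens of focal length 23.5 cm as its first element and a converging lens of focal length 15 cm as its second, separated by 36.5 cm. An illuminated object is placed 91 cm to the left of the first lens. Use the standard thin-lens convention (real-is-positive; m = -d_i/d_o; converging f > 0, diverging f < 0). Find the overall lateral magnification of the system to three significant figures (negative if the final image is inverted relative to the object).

-0.513

First lens: d_i1 = 1/(1/23.5 - 1/91) = 31.681 cm.
m_1 = -(31.681)/91 = -0.3481.
The intermediate image is 31.681 cm to the right of lens 1, so d_o2 = L - d_i1 = 36.5 - 31.681 = 4.819 cm.
Second lens: d_i2 = 1/(1/15 - 1/(4.819)) = -7.099 cm.
m_2 = -(-7.099)/(4.819) = 1.4733.
Overall magnification: m = m_1 m_2 = -0.5129.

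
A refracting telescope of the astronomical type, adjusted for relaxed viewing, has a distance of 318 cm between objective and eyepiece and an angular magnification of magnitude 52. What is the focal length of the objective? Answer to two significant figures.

In normal adjustment the tube length equals f_obj + f_eye and |M| = f_obj/f_eye.
So f_obj = 52 f_eye and 52 f_eye + f_eye = 318 cm, giving f_eye = 318/53 = 6.000 cm and f_obj = 312.000 cm.

310 cm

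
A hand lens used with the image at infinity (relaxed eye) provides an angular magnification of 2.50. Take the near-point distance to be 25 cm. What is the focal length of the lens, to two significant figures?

10 cm

For the image at infinity, M = D/f.
f = D/M = 25/2.5 = 10.000 cm.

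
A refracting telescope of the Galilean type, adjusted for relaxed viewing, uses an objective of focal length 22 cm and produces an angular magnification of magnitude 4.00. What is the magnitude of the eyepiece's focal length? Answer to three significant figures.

|M| = f_obj/|f_eye|, so |f_eye| = f_obj/|M| = 22/4.0 = 5.500 cm.
(The eyepiece is diverging, so its signed focal length is -5.500 cm.)

5.50 cm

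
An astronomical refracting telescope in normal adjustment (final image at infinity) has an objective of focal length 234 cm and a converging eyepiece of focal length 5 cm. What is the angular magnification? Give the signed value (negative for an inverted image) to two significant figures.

M = -f_obj/f_eye = -234/(5) = -46.800.

-47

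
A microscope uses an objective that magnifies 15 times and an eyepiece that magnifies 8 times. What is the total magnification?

120

The overall magnification of a compound microscope is the product of the objective and eyepiece magnifications:
M = M_obj x M_eye = 15 x 8 = 120.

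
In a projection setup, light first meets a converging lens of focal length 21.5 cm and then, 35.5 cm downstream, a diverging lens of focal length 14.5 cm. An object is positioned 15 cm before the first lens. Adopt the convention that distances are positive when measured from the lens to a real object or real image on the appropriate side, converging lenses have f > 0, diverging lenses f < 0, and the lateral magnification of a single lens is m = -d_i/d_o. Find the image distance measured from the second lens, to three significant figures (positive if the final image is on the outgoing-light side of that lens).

Applying the thin-lens equation to the first lens, 1/21.5 = 1/15 + 1/d_i1, which gives d_i1 = -49.615 cm.
The intermediate image is virtual, 49.615 cm to the left of lens 1, so d_o2 = L - d_i1 = 35.5 - (-49.615) = 85.115 cm.
Applying the thin-lens equation again with f_2 = -14.5 cm and d_o2 = 85.115 cm gives d_i2 = -12.389 cm.

-12.4 cm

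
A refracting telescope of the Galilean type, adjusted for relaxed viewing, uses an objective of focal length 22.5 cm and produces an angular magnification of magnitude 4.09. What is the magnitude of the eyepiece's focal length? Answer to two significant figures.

5.5 cm

|M| = f_obj/|f_eye|, so |f_eye| = f_obj/|M| = 22.5/4.09 = 5.501 cm.
(The eyepiece is diverging, so its signed focal length is -5.501 cm.)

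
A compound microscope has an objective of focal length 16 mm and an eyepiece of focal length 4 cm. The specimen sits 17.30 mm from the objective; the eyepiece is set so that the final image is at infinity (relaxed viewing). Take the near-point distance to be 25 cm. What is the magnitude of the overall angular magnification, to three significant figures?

Convert to cm: f_obj = 16 mm = 1.6 cm; d_o = 17.30 mm = 1.73 cm.
Objective: 1/d_i = 1/f_obj - 1/d_o = 1/1.6 - 1/1.73 = 0.04697 cm^-1, so d_i = 21.292 cm.
m_obj = -d_i/d_o = -21.292/1.73 = -12.308.
Eyepiece angular magnification (image at infinity): M_eye = D/f_e = 25/4 = 6.250.
Overall M = m_obj x M_eye = (-12.308)(6.250) = -76.92.
|M| = 76.92.

76.9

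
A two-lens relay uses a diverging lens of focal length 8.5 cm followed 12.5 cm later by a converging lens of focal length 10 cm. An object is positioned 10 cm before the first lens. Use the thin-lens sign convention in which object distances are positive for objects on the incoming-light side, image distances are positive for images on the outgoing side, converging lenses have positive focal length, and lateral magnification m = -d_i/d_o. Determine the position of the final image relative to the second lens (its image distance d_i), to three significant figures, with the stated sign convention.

Applying the thin-lens equation to the first lens, 1/(-8.5) = 1/10 + 1/d_i1, which gives d_i1 = -4.595 cm.
The intermediate image is virtual, 4.595 cm to the left of lens 1, so d_o2 = L - d_i1 = 12.5 - (-4.595) = 17.095 cm.
Applying the thin-lens equation again with f_2 = 10 cm and d_o2 = 17.095 cm gives d_i2 = 24.095 cm.

24.1 cm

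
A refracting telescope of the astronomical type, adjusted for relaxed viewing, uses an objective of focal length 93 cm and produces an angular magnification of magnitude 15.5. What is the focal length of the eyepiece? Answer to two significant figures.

6.0 cm

|M| = f_obj/f_eye, so f_eye = f_obj/|M| = 93/15.5 = 6.000 cm.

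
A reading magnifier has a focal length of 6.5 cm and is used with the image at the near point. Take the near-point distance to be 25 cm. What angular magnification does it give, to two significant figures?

4.8

M = 1 + D/f = 1 + 25/6.5 = 4.846.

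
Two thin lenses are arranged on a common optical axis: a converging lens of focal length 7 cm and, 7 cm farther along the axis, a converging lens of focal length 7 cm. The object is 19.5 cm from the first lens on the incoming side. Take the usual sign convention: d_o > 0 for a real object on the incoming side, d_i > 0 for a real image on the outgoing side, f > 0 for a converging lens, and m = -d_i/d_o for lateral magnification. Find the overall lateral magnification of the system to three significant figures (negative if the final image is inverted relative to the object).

-0.359

Lens 1: 1/d_i1 = 1/f_1 - 1/d_o1 = 1/7 - 1/19.5 = 0.09158 cm^-1, so d_i1 = 10.920 cm.
m_1 = -(10.920)/19.5 = -0.5600.
Since 10.920 cm > 7 cm, the first image lies past the second lens and serves as a virtual object: d_o2 = L - d_i1 = -3.920 cm.
Lens 2: 1/d_i2 = 1/f_2 - 1/d_o2 = 1/7 - 1/(-3.920) = 0.39796 cm^-1, so d_i2 = 2.513 cm.
m_2 = -(2.513)/(-3.920) = 0.6410.
The system's lateral magnification is m_1 m_2 = (-0.5600)(0.6410) = -0.3590.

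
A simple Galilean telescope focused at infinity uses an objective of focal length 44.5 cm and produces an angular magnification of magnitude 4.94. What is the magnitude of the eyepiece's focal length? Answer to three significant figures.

|M| = f_obj/|f_eye|, so |f_eye| = f_obj/|M| = 44.5/4.94 = 9.008 cm.
(The eyepiece is diverging, so its signed focal length is -9.008 cm.)

9.01 cm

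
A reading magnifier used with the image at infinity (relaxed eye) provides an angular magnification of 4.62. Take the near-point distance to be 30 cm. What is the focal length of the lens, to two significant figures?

For the image at infinity, M = D/f.
f = D/M = 30/4.62 = 6.494 cm.

6.5 cm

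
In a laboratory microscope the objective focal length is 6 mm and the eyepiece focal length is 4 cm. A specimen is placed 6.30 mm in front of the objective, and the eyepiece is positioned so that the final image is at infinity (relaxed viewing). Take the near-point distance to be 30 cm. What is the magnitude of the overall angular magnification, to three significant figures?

150

Convert to cm: f_obj = 6 mm = 0.6 cm; d_o = 6.30 mm = 0.63 cm.
Objective: 1/d_i = 1/f_obj - 1/d_o = 1/0.6 - 1/0.63 = 0.07937 cm^-1, so d_i = 12.600 cm.
m_obj = -d_i/d_o = -12.600/0.63 = -20.000.
Eyepiece angular magnification (image at infinity): M_eye = D/f_e = 30/4 = 7.500.
Overall M = m_obj x M_eye = (-20.000)(7.500) = -150.00.
|M| = 150.00.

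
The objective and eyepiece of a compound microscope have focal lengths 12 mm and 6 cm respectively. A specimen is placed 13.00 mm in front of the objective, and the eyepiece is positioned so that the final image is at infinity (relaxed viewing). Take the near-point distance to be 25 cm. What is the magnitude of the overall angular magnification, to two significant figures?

Convert to cm: f_obj = 12 mm = 1.2 cm; d_o = 13.00 mm = 1.30 cm.
Objective: 1/d_i = 1/f_obj - 1/d_o = 1/1.2 - 1/1.30 = 0.06410 cm^-1, so d_i = 15.600 cm.
m_obj = -d_i/d_o = -15.600/1.30 = -12.000.
Eyepiece angular magnification (image at infinity): M_eye = D/f_e = 25/6 = 4.167.
Overall M = m_obj x M_eye = (-12.000)(4.167) = -50.00.
|M| = 50.00.

50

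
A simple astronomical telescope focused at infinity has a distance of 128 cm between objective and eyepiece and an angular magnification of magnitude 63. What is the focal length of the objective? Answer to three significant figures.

In normal adjustment the tube length equals f_obj + f_eye and |M| = f_obj/f_eye.
So f_obj = 63 f_eye and 63 f_eye + f_eye = 128 cm, giving f_eye = 128/64 = 2.000 cm and f_obj = 126.000 cm.

126 cm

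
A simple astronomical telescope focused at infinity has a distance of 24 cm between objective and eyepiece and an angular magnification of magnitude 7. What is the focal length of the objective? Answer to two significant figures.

In normal adjustment the tube length equals f_obj + f_eye and |M| = f_obj/f_eye.
So f_obj = 7 f_eye and 7 f_eye + f_eye = 24 cm, giving f_eye = 24/8 = 3.000 cm and f_obj = 21.000 cm.

21 cm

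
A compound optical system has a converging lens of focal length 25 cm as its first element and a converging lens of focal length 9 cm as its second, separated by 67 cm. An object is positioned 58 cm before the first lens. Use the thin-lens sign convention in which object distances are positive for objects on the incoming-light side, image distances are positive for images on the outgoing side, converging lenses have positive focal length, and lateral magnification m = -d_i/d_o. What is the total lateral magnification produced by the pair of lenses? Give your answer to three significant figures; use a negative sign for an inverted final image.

Applying the thin-lens equation to the first lens, 1/25 = 1/58 + 1/d_i1, which gives d_i1 = 43.939 cm.
Its lateral magnification is m_1 = -d_i1/d_o1 = -(43.939)/58 = -0.7576.
Object distance for lens 2: d_o2 = 67 - 43.939 = 23.061 cm.
Applying the thin-lens equation again with f_2 = 9 cm and d_o2 = 23.061 cm gives d_i2 = 14.761 cm.
m_2 = -(14.761)/(23.061) = -0.6401.
The system's lateral magnification is m_1 m_2 = (-0.7576)(-0.6401) = 0.4849.

0.485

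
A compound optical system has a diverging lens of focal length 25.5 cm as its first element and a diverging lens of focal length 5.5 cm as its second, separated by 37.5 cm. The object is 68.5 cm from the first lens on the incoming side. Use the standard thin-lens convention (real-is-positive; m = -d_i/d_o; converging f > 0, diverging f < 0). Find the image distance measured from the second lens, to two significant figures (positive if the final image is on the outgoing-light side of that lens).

-5.0 cm

Lens 1: 1/d_i1 = 1/f_1 - 1/d_o1 = 1/(-25.5) - 1/68.5 = -0.05381 cm^-1, so d_i1 = -18.582 cm.
With d_i1 < 0 the first image is virtual and lies on the object side; the object distance for lens 2 is d_o2 = 37.5 - (-18.582) = 56.082 cm.
Lens 2: 1/d_i2 = 1/f_2 - 1/d_o2 = 1/(-5.5) - 1/(56.082) = -0.19965 cm^-1, so d_i2 = -5.009 cm.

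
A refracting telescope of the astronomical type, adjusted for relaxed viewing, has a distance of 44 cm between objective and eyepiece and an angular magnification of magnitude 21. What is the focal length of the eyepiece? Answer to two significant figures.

2.0 cm

In normal adjustment the tube length equals f_obj + f_eye and |M| = f_obj/f_eye.
So f_obj = 21 f_eye and 21 f_eye + f_eye = 44 cm, giving f_eye = 44/22 = 2.000 cm and f_obj = 42.000 cm.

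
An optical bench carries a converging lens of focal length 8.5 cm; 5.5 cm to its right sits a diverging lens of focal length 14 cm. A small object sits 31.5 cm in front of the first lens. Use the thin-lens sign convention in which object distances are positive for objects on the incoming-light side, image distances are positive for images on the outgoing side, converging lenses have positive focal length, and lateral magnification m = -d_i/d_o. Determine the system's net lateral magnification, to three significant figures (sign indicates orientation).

First lens: d_i1 = 1/(1/8.5 - 1/31.5) = 11.641 cm.
m_1 = -(11.641)/31.5 = -0.3696.
Since 11.641 cm > 5.5 cm, the first image lies past the second lens and serves as a virtual object: d_o2 = L - d_i1 = -6.141 cm.
Second lens: d_i2 = 1/(1/(-14) - 1/(-6.141)) = 10.941 cm.
m_2 = -(10.941)/(-6.141) = 1.7815.
The system's lateral magnification is m_1 m_2 = (-0.3696)(1.7815) = -0.6584.

-0.658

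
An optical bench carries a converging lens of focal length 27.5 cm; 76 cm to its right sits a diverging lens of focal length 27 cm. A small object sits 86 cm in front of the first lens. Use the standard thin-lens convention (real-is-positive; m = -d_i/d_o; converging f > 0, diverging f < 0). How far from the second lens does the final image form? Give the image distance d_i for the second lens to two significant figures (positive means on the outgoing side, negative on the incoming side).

Applying the thin-lens equation to the first lens, 1/27.5 = 1/86 + 1/d_i1, which gives d_i1 = 40.427 cm.
Object distance for lens 2: d_o2 = 76 - 40.427 = 35.573 cm.
Applying the thin-lens equation again with f_2 = -27 cm and d_o2 = 35.573 cm gives d_i2 = -15.350 cm.

-15 cm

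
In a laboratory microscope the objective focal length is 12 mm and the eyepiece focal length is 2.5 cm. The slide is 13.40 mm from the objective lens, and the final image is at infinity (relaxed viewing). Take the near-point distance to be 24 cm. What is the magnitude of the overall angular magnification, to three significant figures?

Convert to cm: f_obj = 12 mm = 1.2 cm; d_o = 13.40 mm = 1.34 cm.
Objective: 1/d_i = 1/f_obj - 1/d_o = 1/1.2 - 1/1.34 = 0.08706 cm^-1, so d_i = 11.486 cm.
m_obj = -d_i/d_o = -11.486/1.34 = -8.571.
Eyepiece angular magnification (image at infinity): M_eye = D/f_e = 24/2.5 = 9.600.
Overall M = m_obj x M_eye = (-8.571)(9.600) = -82.29.
|M| = 82.29.

82.3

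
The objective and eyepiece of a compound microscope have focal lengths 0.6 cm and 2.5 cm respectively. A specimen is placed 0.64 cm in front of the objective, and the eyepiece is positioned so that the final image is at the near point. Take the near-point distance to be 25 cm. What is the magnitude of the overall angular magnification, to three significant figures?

165

Objective: 1/d_i = 1/f_obj - 1/d_o = 1/0.6 - 1/0.64 = 0.10417 cm^-1, so d_i = 9.600 cm.
m_obj = -d_i/d_o = -9.600/0.64 = -15.000.
Eyepiece angular magnification (image at near point): M_eye = 1 + D/f_e = 1 + 25/2.5 = 11.000.
Overall M = m_obj x M_eye = (-15.000)(11.000) = -165.00.
|M| = 165.00.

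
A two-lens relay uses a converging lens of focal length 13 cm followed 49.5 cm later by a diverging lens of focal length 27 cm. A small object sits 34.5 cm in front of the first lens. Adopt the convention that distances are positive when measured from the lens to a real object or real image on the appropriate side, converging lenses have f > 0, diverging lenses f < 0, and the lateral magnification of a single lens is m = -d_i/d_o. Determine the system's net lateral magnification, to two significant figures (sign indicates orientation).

First lens: d_i1 = 1/(1/13 - 1/34.5) = 20.860 cm.
m_1 = -(20.860)/34.5 = -0.6047.
Object distance for lens 2: d_o2 = 49.5 - 20.860 = 28.640 cm.
Second lens: d_i2 = 1/(1/(-27) - 1/(28.640)) = -13.898 cm.
m_2 = -(-13.898)/(28.640) = 0.4853.
Overall magnification: m = m_1 m_2 = -0.2934.

-0.29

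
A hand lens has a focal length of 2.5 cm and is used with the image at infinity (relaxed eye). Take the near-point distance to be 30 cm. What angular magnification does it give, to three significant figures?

M = D/f = 30/2.5 = 12.000.

12.0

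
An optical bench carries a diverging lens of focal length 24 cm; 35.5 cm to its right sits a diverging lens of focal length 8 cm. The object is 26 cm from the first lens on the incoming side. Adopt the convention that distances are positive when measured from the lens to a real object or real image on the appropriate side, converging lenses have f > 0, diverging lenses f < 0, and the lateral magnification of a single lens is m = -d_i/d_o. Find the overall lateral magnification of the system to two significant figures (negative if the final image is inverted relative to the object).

0.069

First lens: d_i1 = 1/(1/(-24) - 1/26) = -12.480 cm.
m_1 = -(-12.480)/26 = 0.4800.
The intermediate image is virtual, 12.480 cm to the left of lens 1, so d_o2 = L - d_i1 = 35.5 - (-12.480) = 47.980 cm.
Second lens: d_i2 = 1/(1/(-8) - 1/(47.980)) = -6.857 cm.
m_2 = -(-6.857)/(47.980) = 0.1429.
Overall magnification: m = m_1 m_2 = 0.0686.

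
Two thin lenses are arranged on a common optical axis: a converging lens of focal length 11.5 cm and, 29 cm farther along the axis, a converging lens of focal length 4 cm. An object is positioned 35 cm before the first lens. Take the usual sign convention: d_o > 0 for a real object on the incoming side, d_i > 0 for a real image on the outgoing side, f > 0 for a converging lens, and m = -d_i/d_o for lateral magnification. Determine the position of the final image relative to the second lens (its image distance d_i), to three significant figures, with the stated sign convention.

6.03 cm

Lens 1: 1/d_i1 = 1/f_1 - 1/d_o1 = 1/11.5 - 1/35 = 0.05839 cm^-1, so d_i1 = 17.128 cm.
The intermediate image is 17.128 cm to the right of lens 1, so d_o2 = L - d_i1 = 29 - 17.128 = 11.872 cm.
Lens 2: 1/d_i2 = 1/f_2 - 1/d_o2 = 1/4 - 1/(11.872) = 0.16577 cm^-1, so d_i2 = 6.032 cm.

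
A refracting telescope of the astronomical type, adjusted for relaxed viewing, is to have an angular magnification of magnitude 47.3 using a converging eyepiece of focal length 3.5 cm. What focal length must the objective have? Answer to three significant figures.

|M| = f_obj/|f_eye|, so f_obj = |M| x |f_eye| = 47.3 x 3.5 = 165.550 cm.

166 cm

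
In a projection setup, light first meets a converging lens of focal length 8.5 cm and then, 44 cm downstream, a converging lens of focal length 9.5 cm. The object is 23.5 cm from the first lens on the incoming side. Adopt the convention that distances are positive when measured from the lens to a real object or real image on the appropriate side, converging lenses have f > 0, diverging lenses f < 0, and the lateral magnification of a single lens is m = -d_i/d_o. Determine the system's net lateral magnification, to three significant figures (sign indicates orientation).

Applying the thin-lens equation to the first lens, 1/8.5 = 1/23.5 + 1/d_i1, which gives d_i1 = 13.317 cm.
Its lateral magnification is m_1 = -d_i1/d_o1 = -(13.317)/23.5 = -0.5667.
That image sits 30.683 cm in front of the second lens, so d_o2 = 30.683 cm.
Applying the thin-lens equation again with f_2 = 9.5 cm and d_o2 = 30.683 cm gives d_i2 = 13.760 cm.
m_2 = -(13.760)/(30.683) = -0.4485.
Total m = m_1 x m_2 = (-0.5667)(-0.4485) = 0.2541.

0.254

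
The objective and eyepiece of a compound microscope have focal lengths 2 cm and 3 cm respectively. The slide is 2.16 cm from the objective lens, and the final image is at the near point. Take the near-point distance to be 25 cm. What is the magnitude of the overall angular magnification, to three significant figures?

Objective: 1/d_i = 1/f_obj - 1/d_o = 1/2 - 1/2.16 = 0.03704 cm^-1, so d_i = 27.000 cm.
m_obj = -d_i/d_o = -27.000/2.16 = -12.500.
Eyepiece angular magnification (image at near point): M_eye = 1 + D/f_e = 1 + 25/3 = 9.333.
Overall M = m_obj x M_eye = (-12.500)(9.333) = -116.67.
|M| = 116.67.

117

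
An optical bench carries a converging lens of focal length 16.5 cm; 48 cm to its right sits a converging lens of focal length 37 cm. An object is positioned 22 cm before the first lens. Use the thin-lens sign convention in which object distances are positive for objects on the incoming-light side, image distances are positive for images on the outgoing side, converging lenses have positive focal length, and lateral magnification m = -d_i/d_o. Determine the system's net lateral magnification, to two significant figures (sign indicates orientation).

Applying the thin-lens equation to the first lens, 1/16.5 = 1/22 + 1/d_i1, which gives d_i1 = 66.000 cm.
Its lateral magnification is m_1 = -d_i1/d_o1 = -(66.000)/22 = -3.0000.
This image would form 66.000 cm past lens 1, i.e. 18.000 cm beyond lens 2, so it is a virtual object for lens 2: d_o2 = 48 - 66.000 = -18.000 cm.
Applying the thin-lens equation again with f_2 = 37 cm and d_o2 = -18.000 cm gives d_i2 = 12.109 cm.
m_2 = -(12.109)/(-18.000) = 0.6727.
Total m = m_1 x m_2 = (-3.0000)(0.6727) = -2.0182.

-2.0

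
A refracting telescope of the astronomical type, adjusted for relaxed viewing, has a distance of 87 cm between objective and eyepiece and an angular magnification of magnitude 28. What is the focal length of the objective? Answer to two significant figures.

84 cm

In normal adjustment the tube length equals f_obj + f_eye and |M| = f_obj/f_eye.
So f_obj = 28 f_eye and 28 f_eye + f_eye = 87 cm, giving f_eye = 87/29 = 3.000 cm and f_obj = 84.000 cm.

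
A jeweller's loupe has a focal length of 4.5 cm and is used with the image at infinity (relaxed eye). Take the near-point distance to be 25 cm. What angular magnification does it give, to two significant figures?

M = D/f = 25/4.5 = 5.556.

5.6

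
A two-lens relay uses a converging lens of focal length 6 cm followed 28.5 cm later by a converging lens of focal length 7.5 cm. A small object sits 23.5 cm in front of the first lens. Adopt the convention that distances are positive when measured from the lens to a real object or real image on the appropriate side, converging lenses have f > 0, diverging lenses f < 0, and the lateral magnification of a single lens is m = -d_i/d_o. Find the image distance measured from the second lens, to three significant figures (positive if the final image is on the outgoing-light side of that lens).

Applying the thin-lens equation to the first lens, 1/6 = 1/23.5 + 1/d_i1, which gives d_i1 = 8.057 cm.
That image sits 20.443 cm in front of the second lens, so d_o2 = 20.443 cm.
Applying the thin-lens equation again with f_2 = 7.5 cm and d_o2 = 20.443 cm gives d_i2 = 11.846 cm.

11.8 cm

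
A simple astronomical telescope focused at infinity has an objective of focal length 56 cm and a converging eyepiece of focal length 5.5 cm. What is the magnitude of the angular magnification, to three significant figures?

|M| = f_obj/|f_eye| = 56/5.5 = 10.182.

10.2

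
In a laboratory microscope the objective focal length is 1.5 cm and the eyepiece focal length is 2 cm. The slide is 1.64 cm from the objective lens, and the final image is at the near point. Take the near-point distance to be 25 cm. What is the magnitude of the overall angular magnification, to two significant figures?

Objective: 1/d_i = 1/f_obj - 1/d_o = 1/1.5 - 1/1.64 = 0.05691 cm^-1, so d_i = 17.571 cm.
m_obj = -d_i/d_o = -17.571/1.64 = -10.714.
Eyepiece angular magnification (image at near point): M_eye = 1 + D/f_e = 1 + 25/2 = 13.500.
Overall M = m_obj x M_eye = (-10.714)(13.500) = -144.64.
|M| = 144.64.

140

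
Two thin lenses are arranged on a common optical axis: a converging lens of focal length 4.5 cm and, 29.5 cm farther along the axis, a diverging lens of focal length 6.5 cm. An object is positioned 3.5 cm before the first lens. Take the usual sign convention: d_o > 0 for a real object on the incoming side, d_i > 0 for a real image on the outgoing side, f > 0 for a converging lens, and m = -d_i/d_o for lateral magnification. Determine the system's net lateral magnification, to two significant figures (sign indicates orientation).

0.57

First lens: d_i1 = 1/(1/4.5 - 1/3.5) = -15.750 cm.
m_1 = -(-15.750)/3.5 = 4.5000.
With d_i1 < 0 the first image is virtual and lies on the object side; the object distance for lens 2 is d_o2 = 29.5 - (-15.750) = 45.250 cm.
Second lens: d_i2 = 1/(1/(-6.5) - 1/(45.250)) = -5.684 cm.
m_2 = -(-5.684)/(45.250) = 0.1256.
The system's lateral magnification is m_1 m_2 = (4.5000)(0.1256) = 0.5652.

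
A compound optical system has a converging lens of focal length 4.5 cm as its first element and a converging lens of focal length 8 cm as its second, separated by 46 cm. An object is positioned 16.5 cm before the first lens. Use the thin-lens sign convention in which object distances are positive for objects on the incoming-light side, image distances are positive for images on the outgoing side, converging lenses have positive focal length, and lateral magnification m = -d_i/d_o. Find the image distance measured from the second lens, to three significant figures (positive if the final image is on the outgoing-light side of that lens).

10.0 cm

Lens 1: 1/d_i1 = 1/f_1 - 1/d_o1 = 1/4.5 - 1/16.5 = 0.16162 cm^-1, so d_i1 = 6.188 cm.
That image sits 39.812 cm in front of the second lens, so d_o2 = 39.812 cm.
Lens 2: 1/d_i2 = 1/f_2 - 1/d_o2 = 1/8 - 1/(39.812) = 0.09988 cm^-1, so d_i2 = 10.012 cm.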